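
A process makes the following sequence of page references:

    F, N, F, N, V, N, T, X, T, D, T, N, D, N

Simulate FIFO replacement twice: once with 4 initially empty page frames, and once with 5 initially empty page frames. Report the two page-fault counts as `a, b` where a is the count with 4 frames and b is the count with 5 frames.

7, 6

4 frames: F F . . F . F F . F . F . . → 7 faults.
5 frames: F F . . F . F F . F . . . . → 6 faults.
6 < 7: adding a frame reduced faults, as is typical.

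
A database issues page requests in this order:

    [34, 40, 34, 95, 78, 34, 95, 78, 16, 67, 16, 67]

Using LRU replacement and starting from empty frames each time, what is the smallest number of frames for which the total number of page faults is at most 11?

2

f=1: 12 faults
f=2: 9 faults
f=3: 6 faults
f=4: 6 faults
f=5: 6 faults
f=6: 6 faults
Smallest f with faults ≤ 11 is 2.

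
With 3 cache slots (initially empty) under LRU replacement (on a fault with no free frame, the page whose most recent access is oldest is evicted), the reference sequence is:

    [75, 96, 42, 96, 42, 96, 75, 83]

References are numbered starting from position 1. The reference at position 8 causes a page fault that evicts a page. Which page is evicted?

pos 1: 75 -> miss, frames [75]
pos 2: 96 -> miss, frames [75, 96]
pos 3: 42 -> miss, frames [75, 96, 42]
pos 4: 96 -> hit
pos 5: 42 -> hit
pos 6: 96 -> hit
pos 7: 75 -> hit
pos 8: 83 -> miss, evict 42, frames [96, 75, 83]
At position 8, page 42 is evicted.

42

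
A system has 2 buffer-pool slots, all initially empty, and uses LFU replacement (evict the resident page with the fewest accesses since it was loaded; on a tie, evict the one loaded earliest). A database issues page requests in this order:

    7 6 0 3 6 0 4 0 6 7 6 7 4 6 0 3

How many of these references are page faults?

7 → miss, frames {7}
6 → miss, frames {7,6}
0 → miss, evict 7, frames {6,0}
3 → miss, evict 6, frames {0,3}
6 → miss, evict 0, frames {3,6}
0 → miss, evict 3, frames {6,0}
4 → miss, evict 6, frames {0,4}
0 → hit
6 → miss, evict 4, frames {0,6}
7 → miss, evict 6, frames {0,7}
6 → miss, evict 7, frames {0,6}
7 → miss, evict 6, frames {0,7}
4 → miss, evict 7, frames {0,4}
6 → miss, evict 4, frames {0,6}
0 → hit
3 → miss, evict 6, frames {0,3}
Page faults: 14.

14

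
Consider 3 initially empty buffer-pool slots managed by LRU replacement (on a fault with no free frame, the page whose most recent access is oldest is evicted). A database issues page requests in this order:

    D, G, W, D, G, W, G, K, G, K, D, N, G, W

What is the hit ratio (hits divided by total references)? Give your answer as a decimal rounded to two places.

0.43

D -> miss, frames (D)
G -> miss, frames (D G)
W -> miss, frames (D G W)
D -> hit
G -> hit
W -> hit
G -> hit
K -> miss, evict D, frames (W G K)
G -> hit
K -> hit
D -> miss, evict W, frames (G K D)
N -> miss, evict G, frames (K D N)
G -> miss, evict K, frames (D N G)
W -> miss, evict D, frames (N G W)
Hits: 6 of 14 references → 6/14 = 0.4286.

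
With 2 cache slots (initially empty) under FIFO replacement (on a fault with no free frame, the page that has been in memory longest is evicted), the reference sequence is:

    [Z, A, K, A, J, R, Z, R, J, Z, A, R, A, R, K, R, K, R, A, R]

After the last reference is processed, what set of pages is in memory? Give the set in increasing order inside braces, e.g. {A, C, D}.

{A, R}

Z -> miss, frames {Z}
A -> miss, frames {Z,A}
K -> miss, evict Z, frames {A,K}
A -> hit
J -> miss, evict A, frames {K,J}
R -> miss, evict K, frames {J,R}
Z -> miss, evict J, frames {R,Z}
R -> hit
J -> miss, evict R, frames {Z,J}
Z -> hit
A -> miss, evict Z, frames {J,A}
R -> miss, evict J, frames {A,R}
A -> hit
R -> hit
K -> miss, evict A, frames {R,K}
R -> hit
K -> hit
R -> hit
A -> miss, evict R, frames {K,A}
R -> miss, evict K, frames {A,R}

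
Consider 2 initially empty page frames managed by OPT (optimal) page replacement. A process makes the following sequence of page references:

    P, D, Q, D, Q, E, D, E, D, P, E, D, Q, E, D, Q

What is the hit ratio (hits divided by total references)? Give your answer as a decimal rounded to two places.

P -> fault, frames (P)
D -> fault, frames (P D)
Q -> fault, evict P, frames (D Q)
D -> hit
Q -> hit
E -> fault, evict Q, frames (D E)
D -> hit
E -> hit
D -> hit
P -> fault, evict D, frames (E P)
E -> hit
D -> fault, evict P, frames (E D)
Q -> fault, evict D, frames (E Q)
E -> hit
D -> fault, evict E, frames (Q D)
Q -> hit
Hits: 8 of 16 references → 8/16 = 0.5000.

0.50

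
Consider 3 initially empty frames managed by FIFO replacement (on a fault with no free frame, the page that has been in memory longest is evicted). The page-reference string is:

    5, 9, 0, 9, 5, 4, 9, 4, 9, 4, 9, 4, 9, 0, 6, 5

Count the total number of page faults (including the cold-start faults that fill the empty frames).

5: fault, frames [5]
9: fault, frames [5, 9]
0: fault, frames [5, 9, 0]
9: hit
5: hit
4: fault, evict 5, frames [9, 0, 4]
9: hit
4: hit
9: hit
4: hit
9: hit
4: hit
9: hit
0: hit
6: fault, evict 9, frames [0, 4, 6]
5: fault, evict 0, frames [4, 6, 5]
Page faults: 6.

6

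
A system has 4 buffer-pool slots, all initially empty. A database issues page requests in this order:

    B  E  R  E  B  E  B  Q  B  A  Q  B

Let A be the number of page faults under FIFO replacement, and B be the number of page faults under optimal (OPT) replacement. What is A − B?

Under FIFO: F F F . . . . F . F . F → 6 faults.
Under OPT: F F F . . . . F . F . . → 5 faults.
A − B = 6 − 5 = 1.

1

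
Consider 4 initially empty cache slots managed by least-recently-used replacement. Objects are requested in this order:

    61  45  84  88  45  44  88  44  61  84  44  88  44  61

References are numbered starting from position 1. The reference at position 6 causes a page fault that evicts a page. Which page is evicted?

61

pos 1: 61 → fault, frames [61]
pos 2: 45 → fault, frames [61, 45]
pos 3: 84 → fault, frames [61, 45, 84]
pos 4: 88 → fault, frames [61, 45, 84, 88]
pos 5: 45 → hit
pos 6: 44 → fault, evict 61, frames [84, 88, 45, 44]
At position 6, page 61 is evicted.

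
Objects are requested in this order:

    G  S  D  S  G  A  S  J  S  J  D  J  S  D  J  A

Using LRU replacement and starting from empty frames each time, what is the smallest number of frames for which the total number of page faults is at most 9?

f=1: 16 faults
f=2: 12 faults
f=3: 7 faults
f=4: 6 faults
f=5: 5 faults
Smallest f with faults ≤ 9 is 3.

3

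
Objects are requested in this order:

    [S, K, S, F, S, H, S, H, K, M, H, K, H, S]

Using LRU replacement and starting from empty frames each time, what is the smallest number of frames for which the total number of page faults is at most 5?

4

f=1: 14 faults
f=2: 9 faults
f=3: 7 faults
f=4: 5 faults
f=5: 5 faults
Smallest f with faults ≤ 5 is 4.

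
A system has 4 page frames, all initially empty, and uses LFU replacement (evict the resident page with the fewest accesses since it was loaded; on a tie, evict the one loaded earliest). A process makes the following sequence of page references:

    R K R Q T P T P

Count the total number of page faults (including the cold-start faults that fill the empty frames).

R: fault, frames {R}
K: fault, frames {R,K}
R: hit
Q: fault, frames {R,K,Q}
T: fault, frames {R,K,Q,T}
P: fault, evict K, frames {R,Q,T,P}
T: hit
P: hit
Page faults: 5.

5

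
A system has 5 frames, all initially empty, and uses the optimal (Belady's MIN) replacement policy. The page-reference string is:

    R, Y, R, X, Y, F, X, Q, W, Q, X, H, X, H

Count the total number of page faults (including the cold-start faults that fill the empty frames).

R -> fault, frames (R)
Y -> fault, frames (R Y)
R -> hit
X -> fault, frames (R Y X)
Y -> hit
F -> fault, frames (R Y X F)
X -> hit
Q -> fault, frames (R Y X F Q)
W -> fault, evict F, frames (R Y X Q W)
Q -> hit
X -> hit
H -> fault, evict W, frames (R Y X Q H)
X -> hit
H -> hit
Page faults: 7.

7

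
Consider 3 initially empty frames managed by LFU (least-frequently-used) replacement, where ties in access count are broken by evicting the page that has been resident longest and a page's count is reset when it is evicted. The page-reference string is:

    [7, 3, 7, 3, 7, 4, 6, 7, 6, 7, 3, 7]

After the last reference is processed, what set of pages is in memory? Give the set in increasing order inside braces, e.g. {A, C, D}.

7: fault, frames {7}
3: fault, frames {7,3}
7: hit
3: hit
7: hit
4: fault, frames {7,3,4}
6: fault, evict 4, frames {7,3,6}
7: hit
6: hit
7: hit
3: hit
7: hit

{3, 6, 7}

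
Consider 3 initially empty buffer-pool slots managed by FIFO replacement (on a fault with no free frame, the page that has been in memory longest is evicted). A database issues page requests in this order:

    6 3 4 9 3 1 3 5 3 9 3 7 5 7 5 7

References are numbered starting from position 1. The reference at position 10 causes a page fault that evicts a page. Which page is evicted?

1

pos 1: 6: miss, frames (6)
pos 2: 3: miss, frames (6 3)
pos 3: 4: miss, frames (6 3 4)
pos 4: 9: miss, evict 6, frames (3 4 9)
pos 5: 3: hit
pos 6: 1: miss, evict 3, frames (4 9 1)
pos 7: 3: miss, evict 4, frames (9 1 3)
pos 8: 5: miss, evict 9, frames (1 3 5)
pos 9: 3: hit
pos 10: 9: miss, evict 1, frames (3 5 9)
At position 10, page 1 is evicted.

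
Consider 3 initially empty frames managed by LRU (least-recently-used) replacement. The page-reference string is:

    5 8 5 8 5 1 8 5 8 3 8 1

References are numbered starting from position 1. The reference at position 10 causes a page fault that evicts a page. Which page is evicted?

pos 1: 5 -> fault, frames (5)
pos 2: 8 -> fault, frames (5 8)
pos 3: 5 -> hit
pos 4: 8 -> hit
pos 5: 5 -> hit
pos 6: 1 -> fault, frames (8 5 1)
pos 7: 8 -> hit
pos 8: 5 -> hit
pos 9: 8 -> hit
pos 10: 3 -> fault, evict 1, frames (5 8 3)
At position 10, page 1 is evicted.

1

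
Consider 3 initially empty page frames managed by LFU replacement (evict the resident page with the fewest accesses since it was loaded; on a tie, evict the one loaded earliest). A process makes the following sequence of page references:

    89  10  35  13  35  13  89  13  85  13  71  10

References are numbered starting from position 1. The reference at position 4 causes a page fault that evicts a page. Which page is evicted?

89

pos 1: 89: fault, frames [89]
pos 2: 10: fault, frames [89, 10]
pos 3: 35: fault, frames [89, 10, 35]
pos 4: 13: fault, evict 89, frames [10, 35, 13]
At position 4, page 89 is evicted.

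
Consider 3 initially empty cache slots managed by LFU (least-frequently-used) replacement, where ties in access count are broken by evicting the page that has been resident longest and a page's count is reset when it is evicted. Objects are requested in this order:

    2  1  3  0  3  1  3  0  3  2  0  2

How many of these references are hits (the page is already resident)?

2: fault, frames {2}
1: fault, frames {2,1}
3: fault, frames {2,1,3}
0: fault, evict 2, frames {1,3,0}
3: hit
1: hit
3: hit
0: hit
3: hit
2: fault, evict 1, frames {3,0,2}
0: hit
2: hit
Hits: 7.

7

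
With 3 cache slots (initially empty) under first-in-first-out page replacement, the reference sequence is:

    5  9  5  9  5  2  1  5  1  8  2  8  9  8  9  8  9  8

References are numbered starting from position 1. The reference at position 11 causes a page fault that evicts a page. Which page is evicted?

pos 1: 5 → fault, frames {5}
pos 2: 9 → fault, frames {5,9}
pos 3: 5 → hit
pos 4: 9 → hit
pos 5: 5 → hit
pos 6: 2 → fault, frames {5,9,2}
pos 7: 1 → fault, evict 5, frames {9,2,1}
pos 8: 5 → fault, evict 9, frames {2,1,5}
pos 9: 1 → hit
pos 10: 8 → fault, evict 2, frames {1,5,8}
pos 11: 2 → fault, evict 1, frames {5,8,2}
At position 11, page 1 is evicted.

1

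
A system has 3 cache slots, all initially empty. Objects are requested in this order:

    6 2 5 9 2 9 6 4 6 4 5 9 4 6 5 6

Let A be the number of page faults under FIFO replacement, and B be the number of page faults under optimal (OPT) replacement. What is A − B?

2

Under FIFO: F F F F . . F F . . F F . F . . → 9 faults.
Under OPT: F F F F . . . F . . F . . F . . → 7 faults.
A − B = 9 − 7 = 2.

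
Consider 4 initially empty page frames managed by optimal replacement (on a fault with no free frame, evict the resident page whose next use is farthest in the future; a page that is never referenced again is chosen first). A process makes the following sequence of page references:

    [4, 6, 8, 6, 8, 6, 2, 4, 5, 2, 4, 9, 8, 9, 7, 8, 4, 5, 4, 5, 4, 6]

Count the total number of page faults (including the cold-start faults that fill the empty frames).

8

4 -> miss, frames (4)
6 -> miss, frames (4 6)
8 -> miss, frames (4 6 8)
6 -> hit
8 -> hit
6 -> hit
2 -> miss, frames (4 6 8 2)
4 -> hit
5 -> miss, evict 6, frames (4 8 2 5)
2 -> hit
4 -> hit
9 -> miss, evict 2, frames (4 8 5 9)
8 -> hit
9 -> hit
7 -> miss, evict 9, frames (4 8 5 7)
8 -> hit
4 -> hit
5 -> hit
4 -> hit
5 -> hit
4 -> hit
6 -> miss, evict 7, frames (4 8 5 6)
Page faults: 8.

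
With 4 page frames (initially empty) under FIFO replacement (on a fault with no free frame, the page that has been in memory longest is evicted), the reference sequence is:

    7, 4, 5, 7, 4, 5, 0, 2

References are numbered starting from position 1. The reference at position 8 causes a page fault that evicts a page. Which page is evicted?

7

pos 1: 7 → fault, frames (7)
pos 2: 4 → fault, frames (7 4)
pos 3: 5 → fault, frames (7 4 5)
pos 4: 7 → hit
pos 5: 4 → hit
pos 6: 5 → hit
pos 7: 0 → fault, frames (7 4 5 0)
pos 8: 2 → fault, evict 7, frames (4 5 0 2)
At position 8, page 7 is evicted.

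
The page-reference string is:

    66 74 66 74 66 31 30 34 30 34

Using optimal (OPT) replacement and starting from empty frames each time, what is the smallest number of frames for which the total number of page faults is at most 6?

2

f=1: 10 faults
f=2: 5 faults
f=3: 5 faults
f=4: 5 faults
f=5: 5 faults
Smallest f with faults ≤ 6 is 2.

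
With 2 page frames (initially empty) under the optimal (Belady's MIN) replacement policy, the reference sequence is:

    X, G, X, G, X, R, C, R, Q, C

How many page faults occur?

X -> fault, frames (X)
G -> fault, frames (X G)
X -> hit
G -> hit
X -> hit
R -> fault, evict G, frames (X R)
C -> fault, evict X, frames (R C)
R -> hit
Q -> fault, evict R, frames (C Q)
C -> hit
Page faults: 5.

5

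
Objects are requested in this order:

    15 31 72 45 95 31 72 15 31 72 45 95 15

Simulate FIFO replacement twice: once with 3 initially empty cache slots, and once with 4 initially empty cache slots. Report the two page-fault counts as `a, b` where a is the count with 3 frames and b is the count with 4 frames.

3 frames: F F F F F F F F . . F F . → 10 faults.
4 frames: F F F F F . . F F F F F F → 11 faults.
11 > 10: adding a frame increased faults — Belady's anomaly.

10, 11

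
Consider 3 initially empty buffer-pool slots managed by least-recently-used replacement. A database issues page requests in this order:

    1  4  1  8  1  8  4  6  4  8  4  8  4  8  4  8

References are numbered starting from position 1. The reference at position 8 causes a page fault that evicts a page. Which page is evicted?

1

pos 1: 1 → miss, frames (1)
pos 2: 4 → miss, frames (1 4)
pos 3: 1 → hit
pos 4: 8 → miss, frames (4 1 8)
pos 5: 1 → hit
pos 6: 8 → hit
pos 7: 4 → hit
pos 8: 6 → miss, evict 1, frames (8 4 6)
At position 8, page 1 is evicted.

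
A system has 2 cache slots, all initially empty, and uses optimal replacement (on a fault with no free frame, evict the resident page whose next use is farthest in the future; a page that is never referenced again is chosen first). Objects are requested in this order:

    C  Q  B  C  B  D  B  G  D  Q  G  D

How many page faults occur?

C: miss, frames (C)
Q: miss, frames (C Q)
B: miss, evict Q, frames (C B)
C: hit
B: hit
D: miss, evict C, frames (B D)
B: hit
G: miss, evict B, frames (D G)
D: hit
Q: miss, evict D, frames (G Q)
G: hit
D: miss, evict Q, frames (G D)
Page faults: 7.

7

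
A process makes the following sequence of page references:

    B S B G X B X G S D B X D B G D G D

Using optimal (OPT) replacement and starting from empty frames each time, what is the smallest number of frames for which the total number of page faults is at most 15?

f=1: 18 faults
f=2: 10 faults
f=3: 7 faults
f=4: 5 faults
f=5: 5 faults
Smallest f with faults ≤ 15 is 2.

2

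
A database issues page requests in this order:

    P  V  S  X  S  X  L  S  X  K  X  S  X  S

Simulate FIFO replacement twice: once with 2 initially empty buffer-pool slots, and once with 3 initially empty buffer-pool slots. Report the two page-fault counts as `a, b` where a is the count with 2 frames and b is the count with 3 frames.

2 frames: F F F F . . F F F F . F F . → 10 faults.
3 frames: F F F F . . F . . F . F F . → 8 faults.
8 < 10: adding a frame reduced faults, as is typical.

10, 8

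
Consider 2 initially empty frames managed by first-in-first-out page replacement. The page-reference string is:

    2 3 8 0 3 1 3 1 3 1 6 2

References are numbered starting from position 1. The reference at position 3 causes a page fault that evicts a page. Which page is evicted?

pos 1: 2 → miss, frames (2)
pos 2: 3 → miss, frames (2 3)
pos 3: 8 → miss, evict 2, frames (3 8)
At position 3, page 2 is evicted.

2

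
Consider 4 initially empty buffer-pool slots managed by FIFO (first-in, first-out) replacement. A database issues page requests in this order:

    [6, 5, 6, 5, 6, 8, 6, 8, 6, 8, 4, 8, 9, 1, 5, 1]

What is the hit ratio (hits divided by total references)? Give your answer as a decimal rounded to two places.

6 -> fault, frames (6)
5 -> fault, frames (6 5)
6 -> hit
5 -> hit
6 -> hit
8 -> fault, frames (6 5 8)
6 -> hit
8 -> hit
6 -> hit
8 -> hit
4 -> fault, frames (6 5 8 4)
8 -> hit
9 -> fault, evict 6, frames (5 8 4 9)
1 -> fault, evict 5, frames (8 4 9 1)
5 -> fault, evict 8, frames (4 9 1 5)
1 -> hit
Hits: 9 of 16 references → 9/16 = 0.5625.

0.56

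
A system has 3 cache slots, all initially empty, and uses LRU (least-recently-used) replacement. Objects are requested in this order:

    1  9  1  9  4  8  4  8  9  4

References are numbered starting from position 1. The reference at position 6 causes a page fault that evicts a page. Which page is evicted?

1

pos 1: 1: fault, frames {1}
pos 2: 9: fault, frames {1,9}
pos 3: 1: hit
pos 4: 9: hit
pos 5: 4: fault, frames {1,9,4}
pos 6: 8: fault, evict 1, frames {9,4,8}
At position 6, page 1 is evicted.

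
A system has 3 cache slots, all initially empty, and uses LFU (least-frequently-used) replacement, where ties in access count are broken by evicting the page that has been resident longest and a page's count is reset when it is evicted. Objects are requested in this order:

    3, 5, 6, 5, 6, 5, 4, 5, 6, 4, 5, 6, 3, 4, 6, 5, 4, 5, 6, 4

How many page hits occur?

3: miss, frames (3)
5: miss, frames (3 5)
6: miss, frames (3 5 6)
5: hit
6: hit
5: hit
4: miss, evict 3, frames (5 6 4)
5: hit
6: hit
4: hit
5: hit
6: hit
3: miss, evict 4, frames (5 6 3)
4: miss, evict 3, frames (5 6 4)
6: hit
5: hit
4: hit
5: hit
6: hit
4: hit
Hits: 14.

14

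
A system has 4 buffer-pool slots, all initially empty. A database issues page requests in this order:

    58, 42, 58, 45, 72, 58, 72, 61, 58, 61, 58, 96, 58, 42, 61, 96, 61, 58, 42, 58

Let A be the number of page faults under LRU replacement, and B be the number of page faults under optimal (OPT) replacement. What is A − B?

Under LRU: F F . F F . . F . . . F . F . . . . . . → 7 faults.
Under OPT: F F . F F . . F . . . F . . . . . . . . → 6 faults.
A − B = 7 − 6 = 1.

1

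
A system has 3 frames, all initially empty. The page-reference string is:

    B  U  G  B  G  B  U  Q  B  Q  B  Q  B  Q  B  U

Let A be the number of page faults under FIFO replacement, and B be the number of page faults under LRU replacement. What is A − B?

Under FIFO: F F F . . . . F F . . . . . . F → 6 faults.
Under LRU: F F F . . . . F . . . . . . . . → 4 faults.
A − B = 6 − 4 = 2.

2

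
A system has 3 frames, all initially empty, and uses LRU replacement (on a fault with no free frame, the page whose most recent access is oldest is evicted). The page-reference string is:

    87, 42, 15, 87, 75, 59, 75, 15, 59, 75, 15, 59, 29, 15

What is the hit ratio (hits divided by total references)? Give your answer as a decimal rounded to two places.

87 -> fault, frames {87}
42 -> fault, frames {87,42}
15 -> fault, frames {87,42,15}
87 -> hit
75 -> fault, evict 42, frames {15,87,75}
59 -> fault, evict 15, frames {87,75,59}
75 -> hit
15 -> fault, evict 87, frames {59,75,15}
59 -> hit
75 -> hit
15 -> hit
59 -> hit
29 -> fault, evict 75, frames {15,59,29}
15 -> hit
Hits: 7 of 14 references → 7/14 = 0.5000.

0.50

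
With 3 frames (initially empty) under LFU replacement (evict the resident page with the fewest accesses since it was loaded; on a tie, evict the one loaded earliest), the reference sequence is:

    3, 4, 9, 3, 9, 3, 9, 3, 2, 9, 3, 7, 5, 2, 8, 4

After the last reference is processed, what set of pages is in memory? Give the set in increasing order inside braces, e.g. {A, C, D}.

3 → fault, frames [3]
4 → fault, frames [3, 4]
9 → fault, frames [3, 4, 9]
3 → hit
9 → hit
3 → hit
9 → hit
3 → hit
2 → fault, evict 4, frames [3, 9, 2]
9 → hit
3 → hit
7 → fault, evict 2, frames [3, 9, 7]
5 → fault, evict 7, frames [3, 9, 5]
2 → fault, evict 5, frames [3, 9, 2]
8 → fault, evict 2, frames [3, 9, 8]
4 → fault, evict 8, frames [3, 9, 4]

{3, 4, 9}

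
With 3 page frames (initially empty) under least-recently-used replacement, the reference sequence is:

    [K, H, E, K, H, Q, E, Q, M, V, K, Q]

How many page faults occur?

9

K: fault, frames [K]
H: fault, frames [K, H]
E: fault, frames [K, H, E]
K: hit
H: hit
Q: fault, evict E, frames [K, H, Q]
E: fault, evict K, frames [H, Q, E]
Q: hit
M: fault, evict H, frames [E, Q, M]
V: fault, evict E, frames [Q, M, V]
K: fault, evict Q, frames [M, V, K]
Q: fault, evict M, frames [V, K, Q]
Page faults: 9.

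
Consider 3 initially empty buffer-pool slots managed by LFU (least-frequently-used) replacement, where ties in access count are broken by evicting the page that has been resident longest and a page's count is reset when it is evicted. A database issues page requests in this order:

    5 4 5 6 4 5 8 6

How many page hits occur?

3

5 → fault, frames [5]
4 → fault, frames [5, 4]
5 → hit
6 → fault, frames [5, 4, 6]
4 → hit
5 → hit
8 → fault, evict 6, frames [5, 4, 8]
6 → fault, evict 8, frames [5, 4, 6]
Hits: 3.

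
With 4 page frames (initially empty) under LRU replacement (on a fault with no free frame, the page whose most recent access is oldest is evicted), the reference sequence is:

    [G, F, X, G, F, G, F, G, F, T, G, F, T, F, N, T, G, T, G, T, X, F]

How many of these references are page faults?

G → fault, frames {G}
F → fault, frames {G,F}
X → fault, frames {G,F,X}
G → hit
F → hit
G → hit
F → hit
G → hit
F → hit
T → fault, frames {X,G,F,T}
G → hit
F → hit
T → hit
F → hit
N → fault, evict X, frames {G,T,F,N}
T → hit
G → hit
T → hit
G → hit
T → hit
X → fault, evict F, frames {N,G,T,X}
F → fault, evict N, frames {G,T,X,F}
Page faults: 7.

7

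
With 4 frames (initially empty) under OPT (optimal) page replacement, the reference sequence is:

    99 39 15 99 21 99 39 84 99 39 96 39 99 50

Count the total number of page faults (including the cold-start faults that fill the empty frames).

99 -> miss, frames {99}
39 -> miss, frames {99,39}
15 -> miss, frames {99,39,15}
99 -> hit
21 -> miss, frames {99,39,15,21}
99 -> hit
39 -> hit
84 -> miss, evict 21, frames {99,39,15,84}
99 -> hit
39 -> hit
96 -> miss, evict 84, frames {99,39,15,96}
39 -> hit
99 -> hit
50 -> miss, evict 96, frames {99,39,15,50}
Page faults: 7.

7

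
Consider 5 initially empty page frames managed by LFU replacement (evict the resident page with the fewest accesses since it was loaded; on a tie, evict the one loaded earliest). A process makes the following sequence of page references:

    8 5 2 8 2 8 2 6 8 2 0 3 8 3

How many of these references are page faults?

8: miss, frames (8)
5: miss, frames (8 5)
2: miss, frames (8 5 2)
8: hit
2: hit
8: hit
2: hit
6: miss, frames (8 5 2 6)
8: hit
2: hit
0: miss, frames (8 5 2 6 0)
3: miss, evict 5, frames (8 2 6 0 3)
8: hit
3: hit
Page faults: 6.

6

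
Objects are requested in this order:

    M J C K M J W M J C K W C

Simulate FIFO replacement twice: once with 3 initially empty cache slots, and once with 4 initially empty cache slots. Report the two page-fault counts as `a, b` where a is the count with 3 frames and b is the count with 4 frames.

9, 10

3 frames: F F F F F F F . . F F . . → 9 faults.
4 frames: F F F F . . F F F F F F . → 10 faults.
10 > 9: adding a frame increased faults — Belady's anomaly.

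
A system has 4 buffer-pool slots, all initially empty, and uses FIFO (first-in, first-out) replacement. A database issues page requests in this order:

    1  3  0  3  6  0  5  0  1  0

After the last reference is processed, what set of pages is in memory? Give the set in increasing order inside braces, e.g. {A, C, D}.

{0, 1, 5, 6}

1 → miss, frames {1}
3 → miss, frames {1,3}
0 → miss, frames {1,3,0}
3 → hit
6 → miss, frames {1,3,0,6}
0 → hit
5 → miss, evict 1, frames {3,0,6,5}
0 → hit
1 → miss, evict 3, frames {0,6,5,1}
0 → hit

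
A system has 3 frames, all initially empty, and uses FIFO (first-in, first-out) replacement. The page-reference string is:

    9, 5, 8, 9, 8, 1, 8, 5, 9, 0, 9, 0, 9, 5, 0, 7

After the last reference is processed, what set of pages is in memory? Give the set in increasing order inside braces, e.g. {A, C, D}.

{0, 5, 7}

9 -> fault, frames [9]
5 -> fault, frames [9, 5]
8 -> fault, frames [9, 5, 8]
9 -> hit
8 -> hit
1 -> fault, evict 9, frames [5, 8, 1]
8 -> hit
5 -> hit
9 -> fault, evict 5, frames [8, 1, 9]
0 -> fault, evict 8, frames [1, 9, 0]
9 -> hit
0 -> hit
9 -> hit
5 -> fault, evict 1, frames [9, 0, 5]
0 -> hit
7 -> fault, evict 9, frames [0, 5, 7]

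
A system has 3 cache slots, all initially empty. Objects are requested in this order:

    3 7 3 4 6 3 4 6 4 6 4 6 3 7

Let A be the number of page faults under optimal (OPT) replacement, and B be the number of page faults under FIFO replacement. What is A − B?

-1

Under OPT: F F . F F . . . . . . . . F → 5 faults.
Under FIFO: F F . F F F . . . . . . . F → 6 faults.
A − B = 5 − 6 = -1.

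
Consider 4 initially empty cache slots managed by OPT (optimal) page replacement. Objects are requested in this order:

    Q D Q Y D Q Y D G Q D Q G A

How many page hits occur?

Q -> miss, frames [Q]
D -> miss, frames [Q, D]
Q -> hit
Y -> miss, frames [Q, D, Y]
D -> hit
Q -> hit
Y -> hit
D -> hit
G -> miss, frames [Q, D, Y, G]
Q -> hit
D -> hit
Q -> hit
G -> hit
A -> miss, evict G, frames [Q, D, Y, A]
Hits: 9.

9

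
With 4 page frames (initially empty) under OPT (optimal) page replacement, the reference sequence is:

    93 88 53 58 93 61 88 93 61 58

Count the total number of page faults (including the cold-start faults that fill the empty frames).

5

93 -> miss, frames {93}
88 -> miss, frames {93,88}
53 -> miss, frames {93,88,53}
58 -> miss, frames {93,88,53,58}
93 -> hit
61 -> miss, evict 53, frames {93,88,58,61}
88 -> hit
93 -> hit
61 -> hit
58 -> hit
Page faults: 5.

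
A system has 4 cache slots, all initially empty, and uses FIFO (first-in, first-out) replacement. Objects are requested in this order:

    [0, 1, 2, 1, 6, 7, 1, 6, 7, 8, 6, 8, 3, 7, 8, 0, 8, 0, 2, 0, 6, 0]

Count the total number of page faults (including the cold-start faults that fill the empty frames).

10

0 -> fault, frames [0]
1 -> fault, frames [0, 1]
2 -> fault, frames [0, 1, 2]
1 -> hit
6 -> fault, frames [0, 1, 2, 6]
7 -> fault, evict 0, frames [1, 2, 6, 7]
1 -> hit
6 -> hit
7 -> hit
8 -> fault, evict 1, frames [2, 6, 7, 8]
6 -> hit
8 -> hit
3 -> fault, evict 2, frames [6, 7, 8, 3]
7 -> hit
8 -> hit
0 -> fault, evict 6, frames [7, 8, 3, 0]
8 -> hit
0 -> hit
2 -> fault, evict 7, frames [8, 3, 0, 2]
0 -> hit
6 -> fault, evict 8, frames [3, 0, 2, 6]
0 -> hit
Page faults: 10.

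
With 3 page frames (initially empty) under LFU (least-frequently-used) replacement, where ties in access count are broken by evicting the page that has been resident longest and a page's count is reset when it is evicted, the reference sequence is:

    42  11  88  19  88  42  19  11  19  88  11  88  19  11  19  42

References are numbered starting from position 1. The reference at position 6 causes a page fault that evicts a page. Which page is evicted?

pos 1: 42: miss, frames [42]
pos 2: 11: miss, frames [42, 11]
pos 3: 88: miss, frames [42, 11, 88]
pos 4: 19: miss, evict 42, frames [11, 88, 19]
pos 5: 88: hit
pos 6: 42: miss, evict 11, frames [88, 19, 42]
At position 6, page 11 is evicted.

11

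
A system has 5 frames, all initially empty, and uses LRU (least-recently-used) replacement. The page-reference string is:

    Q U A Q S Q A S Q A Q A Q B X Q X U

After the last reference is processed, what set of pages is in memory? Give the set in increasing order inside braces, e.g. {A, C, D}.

{A, B, Q, U, X}

Q → fault, frames (Q)
U → fault, frames (Q U)
A → fault, frames (Q U A)
Q → hit
S → fault, frames (U A Q S)
Q → hit
A → hit
S → hit
Q → hit
A → hit
Q → hit
A → hit
Q → hit
B → fault, frames (U S A Q B)
X → fault, evict U, frames (S A Q B X)
Q → hit
X → hit
U → fault, evict S, frames (A B Q X U)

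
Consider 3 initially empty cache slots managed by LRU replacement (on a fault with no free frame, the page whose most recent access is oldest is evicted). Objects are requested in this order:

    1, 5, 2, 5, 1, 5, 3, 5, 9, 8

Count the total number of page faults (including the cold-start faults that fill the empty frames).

1: miss, frames [1]
5: miss, frames [1, 5]
2: miss, frames [1, 5, 2]
5: hit
1: hit
5: hit
3: miss, evict 2, frames [1, 5, 3]
5: hit
9: miss, evict 1, frames [3, 5, 9]
8: miss, evict 3, frames [5, 9, 8]
Page faults: 6.

6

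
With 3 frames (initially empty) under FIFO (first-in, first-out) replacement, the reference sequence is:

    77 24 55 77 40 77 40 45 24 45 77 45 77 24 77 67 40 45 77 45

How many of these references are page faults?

11

77: miss, frames (77)
24: miss, frames (77 24)
55: miss, frames (77 24 55)
77: hit
40: miss, evict 77, frames (24 55 40)
77: miss, evict 24, frames (55 40 77)
40: hit
45: miss, evict 55, frames (40 77 45)
24: miss, evict 40, frames (77 45 24)
45: hit
77: hit
45: hit
77: hit
24: hit
77: hit
67: miss, evict 77, frames (45 24 67)
40: miss, evict 45, frames (24 67 40)
45: miss, evict 24, frames (67 40 45)
77: miss, evict 67, frames (40 45 77)
45: hit
Page faults: 11.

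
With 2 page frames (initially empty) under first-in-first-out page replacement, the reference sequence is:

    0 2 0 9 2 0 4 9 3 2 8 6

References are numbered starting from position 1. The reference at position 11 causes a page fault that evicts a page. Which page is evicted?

3

pos 1: 0 -> fault, frames (0)
pos 2: 2 -> fault, frames (0 2)
pos 3: 0 -> hit
pos 4: 9 -> fault, evict 0, frames (2 9)
pos 5: 2 -> hit
pos 6: 0 -> fault, evict 2, frames (9 0)
pos 7: 4 -> fault, evict 9, frames (0 4)
pos 8: 9 -> fault, evict 0, frames (4 9)
pos 9: 3 -> fault, evict 4, frames (9 3)
pos 10: 2 -> fault, evict 9, frames (3 2)
pos 11: 8 -> fault, evict 3, frames (2 8)
At position 11, page 3 is evicted.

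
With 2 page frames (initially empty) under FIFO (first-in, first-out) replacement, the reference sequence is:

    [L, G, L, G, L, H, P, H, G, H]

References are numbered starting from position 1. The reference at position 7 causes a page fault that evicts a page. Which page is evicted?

G

pos 1: L: miss, frames (L)
pos 2: G: miss, frames (L G)
pos 3: L: hit
pos 4: G: hit
pos 5: L: hit
pos 6: H: miss, evict L, frames (G H)
pos 7: P: miss, evict G, frames (H P)
At position 7, page G is evicted.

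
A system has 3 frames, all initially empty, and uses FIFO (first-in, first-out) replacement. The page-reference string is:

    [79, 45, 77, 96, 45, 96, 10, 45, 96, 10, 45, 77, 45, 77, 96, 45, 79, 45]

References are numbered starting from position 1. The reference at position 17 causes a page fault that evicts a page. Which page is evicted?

45

pos 1: 79: fault, frames [79]
pos 2: 45: fault, frames [79, 45]
pos 3: 77: fault, frames [79, 45, 77]
pos 4: 96: fault, evict 79, frames [45, 77, 96]
pos 5: 45: hit
pos 6: 96: hit
pos 7: 10: fault, evict 45, frames [77, 96, 10]
pos 8: 45: fault, evict 77, frames [96, 10, 45]
pos 9: 96: hit
pos 10: 10: hit
pos 11: 45: hit
pos 12: 77: fault, evict 96, frames [10, 45, 77]
pos 13: 45: hit
pos 14: 77: hit
pos 15: 96: fault, evict 10, frames [45, 77, 96]
pos 16: 45: hit
pos 17: 79: fault, evict 45, frames [77, 96, 79]
At position 17, page 45 is evicted.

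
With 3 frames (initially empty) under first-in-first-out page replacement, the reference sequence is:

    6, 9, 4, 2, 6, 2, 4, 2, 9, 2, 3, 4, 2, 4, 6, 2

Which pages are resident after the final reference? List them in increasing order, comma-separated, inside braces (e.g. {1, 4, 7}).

6 -> fault, frames {6}
9 -> fault, frames {6,9}
4 -> fault, frames {6,9,4}
2 -> fault, evict 6, frames {9,4,2}
6 -> fault, evict 9, frames {4,2,6}
2 -> hit
4 -> hit
2 -> hit
9 -> fault, evict 4, frames {2,6,9}
2 -> hit
3 -> fault, evict 2, frames {6,9,3}
4 -> fault, evict 6, frames {9,3,4}
2 -> fault, evict 9, frames {3,4,2}
4 -> hit
6 -> fault, evict 3, frames {4,2,6}
2 -> hit

{2, 4, 6}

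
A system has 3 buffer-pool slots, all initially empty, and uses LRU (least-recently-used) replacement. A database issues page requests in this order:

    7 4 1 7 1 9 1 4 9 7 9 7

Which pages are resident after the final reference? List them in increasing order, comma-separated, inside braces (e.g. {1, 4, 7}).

{4, 7, 9}

7 -> fault, frames [7]
4 -> fault, frames [7, 4]
1 -> fault, frames [7, 4, 1]
7 -> hit
1 -> hit
9 -> fault, evict 4, frames [7, 1, 9]
1 -> hit
4 -> fault, evict 7, frames [9, 1, 4]
9 -> hit
7 -> fault, evict 1, frames [4, 9, 7]
9 -> hit
7 -> hit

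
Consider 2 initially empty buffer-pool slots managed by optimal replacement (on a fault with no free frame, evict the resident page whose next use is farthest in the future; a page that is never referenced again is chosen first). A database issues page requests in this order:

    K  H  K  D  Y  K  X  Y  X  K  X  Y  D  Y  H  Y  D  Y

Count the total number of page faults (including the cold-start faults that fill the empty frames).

10

K -> fault, frames (K)
H -> fault, frames (K H)
K -> hit
D -> fault, evict H, frames (K D)
Y -> fault, evict D, frames (K Y)
K -> hit
X -> fault, evict K, frames (Y X)
Y -> hit
X -> hit
K -> fault, evict Y, frames (X K)
X -> hit
Y -> fault, evict K, frames (X Y)
D -> fault, evict X, frames (Y D)
Y -> hit
H -> fault, evict D, frames (Y H)
Y -> hit
D -> fault, evict H, frames (Y D)
Y -> hit
Page faults: 10.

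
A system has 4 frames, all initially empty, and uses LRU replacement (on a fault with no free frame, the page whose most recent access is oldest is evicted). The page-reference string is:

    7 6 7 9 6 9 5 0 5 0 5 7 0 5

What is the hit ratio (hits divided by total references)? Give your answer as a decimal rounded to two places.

7: fault, frames (7)
6: fault, frames (7 6)
7: hit
9: fault, frames (6 7 9)
6: hit
9: hit
5: fault, frames (7 6 9 5)
0: fault, evict 7, frames (6 9 5 0)
5: hit
0: hit
5: hit
7: fault, evict 6, frames (9 0 5 7)
0: hit
5: hit
Hits: 8 of 14 references → 8/14 = 0.5714.

0.57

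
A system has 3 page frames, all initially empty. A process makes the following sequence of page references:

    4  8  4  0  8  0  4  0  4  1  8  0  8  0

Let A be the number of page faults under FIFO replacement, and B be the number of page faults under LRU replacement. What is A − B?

-2

Under FIFO: F F . F . . . . . F . . . . → 4 faults.
Under LRU: F F . F . . . . . F F F . . → 6 faults.
A − B = 4 − 6 = -2.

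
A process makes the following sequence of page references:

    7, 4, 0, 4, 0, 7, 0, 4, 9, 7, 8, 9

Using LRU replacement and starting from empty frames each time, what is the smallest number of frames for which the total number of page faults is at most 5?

f=1: 12 faults
f=2: 9 faults
f=3: 6 faults
f=4: 5 faults
f=5: 5 faults
Smallest f with faults ≤ 5 is 4.

4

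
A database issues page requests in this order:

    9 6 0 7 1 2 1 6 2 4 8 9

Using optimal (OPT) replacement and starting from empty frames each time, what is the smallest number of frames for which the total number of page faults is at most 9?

3

f=1: 12 faults
f=2: 10 faults
f=3: 9 faults
f=4: 8 faults
f=5: 8 faults
f=6: 8 faults
f=7: 8 faults
f=8: 8 faults
Smallest f with faults ≤ 9 is 3.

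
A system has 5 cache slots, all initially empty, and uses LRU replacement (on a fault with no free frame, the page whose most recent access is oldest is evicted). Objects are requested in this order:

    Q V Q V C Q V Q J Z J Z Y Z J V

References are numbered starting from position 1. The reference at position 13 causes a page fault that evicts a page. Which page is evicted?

C

pos 1: Q → miss, frames [Q]
pos 2: V → miss, frames [Q, V]
pos 3: Q → hit
pos 4: V → hit
pos 5: C → miss, frames [Q, V, C]
pos 6: Q → hit
pos 7: V → hit
pos 8: Q → hit
pos 9: J → miss, frames [C, V, Q, J]
pos 10: Z → miss, frames [C, V, Q, J, Z]
pos 11: J → hit
pos 12: Z → hit
pos 13: Y → miss, evict C, frames [V, Q, J, Z, Y]
At position 13, page C is evicted.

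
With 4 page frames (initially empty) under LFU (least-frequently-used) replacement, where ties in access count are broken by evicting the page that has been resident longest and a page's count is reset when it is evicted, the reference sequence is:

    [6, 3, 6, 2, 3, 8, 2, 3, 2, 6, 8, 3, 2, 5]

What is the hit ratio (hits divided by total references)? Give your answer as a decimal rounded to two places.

6 -> fault, frames [6]
3 -> fault, frames [6, 3]
6 -> hit
2 -> fault, frames [6, 3, 2]
3 -> hit
8 -> fault, frames [6, 3, 2, 8]
2 -> hit
3 -> hit
2 -> hit
6 -> hit
8 -> hit
3 -> hit
2 -> hit
5 -> fault, evict 8, frames [6, 3, 2, 5]
Hits: 9 of 14 references → 9/14 = 0.6429.

0.64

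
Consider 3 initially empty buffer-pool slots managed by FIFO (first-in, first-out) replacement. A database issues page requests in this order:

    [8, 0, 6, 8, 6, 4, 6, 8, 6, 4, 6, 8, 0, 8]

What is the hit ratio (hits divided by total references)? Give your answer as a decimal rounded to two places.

8 -> fault, frames (8)
0 -> fault, frames (8 0)
6 -> fault, frames (8 0 6)
8 -> hit
6 -> hit
4 -> fault, evict 8, frames (0 6 4)
6 -> hit
8 -> fault, evict 0, frames (6 4 8)
6 -> hit
4 -> hit
6 -> hit
8 -> hit
0 -> fault, evict 6, frames (4 8 0)
8 -> hit
Hits: 8 of 14 references → 8/14 = 0.5714.

0.57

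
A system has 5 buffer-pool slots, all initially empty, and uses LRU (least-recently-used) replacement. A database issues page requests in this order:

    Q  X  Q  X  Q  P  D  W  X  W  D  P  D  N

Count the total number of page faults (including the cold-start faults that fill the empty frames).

6

Q -> miss, frames {Q}
X -> miss, frames {Q,X}
Q -> hit
X -> hit
Q -> hit
P -> miss, frames {X,Q,P}
D -> miss, frames {X,Q,P,D}
W -> miss, frames {X,Q,P,D,W}
X -> hit
W -> hit
D -> hit
P -> hit
D -> hit
N -> miss, evict Q, frames {X,W,P,D,N}
Page faults: 6.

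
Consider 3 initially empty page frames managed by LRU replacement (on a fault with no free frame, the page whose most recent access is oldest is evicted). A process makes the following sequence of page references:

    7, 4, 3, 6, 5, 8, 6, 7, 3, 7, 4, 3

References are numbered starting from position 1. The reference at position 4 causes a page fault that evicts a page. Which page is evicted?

7

pos 1: 7: miss, frames [7]
pos 2: 4: miss, frames [7, 4]
pos 3: 3: miss, frames [7, 4, 3]
pos 4: 6: miss, evict 7, frames [4, 3, 6]
At position 4, page 7 is evicted.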